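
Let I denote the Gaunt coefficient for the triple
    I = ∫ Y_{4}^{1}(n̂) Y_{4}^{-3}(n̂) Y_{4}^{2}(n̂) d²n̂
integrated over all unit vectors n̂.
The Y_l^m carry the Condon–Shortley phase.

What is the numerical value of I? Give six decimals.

Checks pass: Σm=0; 12 even; l₃=4∈[0,8].
(2·4+1)(2·4+1)(2·4+1) = 729
Δ: 4! 4! 4! / 13! → 1/450450
sum: t=0:+1/13824 t=1:−1/216 t=2:+1/64 t=3:−1/216 t=4:+1/13824 = 5/768
3j²(4 4 4; 0 0 0) = Δ·Π!·Σ² = 18/1001  (sign +1)
sum: t=0:+1/864 t=1:−1/576 = -1/1728
3j²(4 4 4; 1 -3 2) = Δ·Π!·Σ² = 5/1287  (sign -1)
combine: 4πI² = 729·18/1001·5/1287 = 7290/143143
take √, sign -1: I = -0.06366105

-0.063661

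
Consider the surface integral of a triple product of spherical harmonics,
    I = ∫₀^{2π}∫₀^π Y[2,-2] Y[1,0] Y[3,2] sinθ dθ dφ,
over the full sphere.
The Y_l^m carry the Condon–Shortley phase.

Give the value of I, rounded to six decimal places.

0.184674

Checks pass: Σm=0; 6 even; l₃=3∈[1,3].
(2·2+1)(2·1+1)(2·3+1) = 105
Δ: 0! 4! 2! / 7! → 1/105
sum: t=0:+1/4 = 1/4
3j²(2 1 3; 0 0 0) = Δ·Π!·Σ² = 3/35  (sign -1)
sum: t=0:+1/24 = 1/24
3j²(2 1 3; -2 0 2) = Δ·Π!·Σ² = 1/21  (sign -1)
combine: 4πI² = 105·3/35·1/21 = 3/7
take √, sign +1: I = 0.18467439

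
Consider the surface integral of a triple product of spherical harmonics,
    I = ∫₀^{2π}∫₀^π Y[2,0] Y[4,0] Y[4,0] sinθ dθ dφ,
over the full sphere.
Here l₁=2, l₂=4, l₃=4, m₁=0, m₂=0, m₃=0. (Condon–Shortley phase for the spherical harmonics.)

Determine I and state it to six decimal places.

0.163840

m-sum 0 ✓  L=10 even ✓  2≤4≤6 ✓
Π(2lᵢ+1) = 5×9×9 = 405
triangle coeff Δ(2,4,4) = 1/13860
Σ_t [0,2]: t=0:+1/192 t=1:−1/36 t=2:+1/192 = -5/288
(3j)²=20/693 [(2 4 4; 0 0 0)], sign=-1
(m-triple is (0,0,0) — same symbol as above.)
⇒ 4πI² = 2000/5929
I = (+1)√(2000/5929/(4π)) = 0.16383977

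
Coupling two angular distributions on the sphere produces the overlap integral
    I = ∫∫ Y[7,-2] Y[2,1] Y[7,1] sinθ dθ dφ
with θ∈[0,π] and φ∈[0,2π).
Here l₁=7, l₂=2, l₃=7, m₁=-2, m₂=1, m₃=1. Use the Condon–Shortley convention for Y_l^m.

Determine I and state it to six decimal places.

Checks pass: Σm=0; 16 even; l₃=7∈[5,9].
(2·7+1)(2·2+1)(2·7+1) = 1125
Δ: 2! 12! 2! / 17! → 1/185640
sum: t=0:+1/2419200 t=1:−1/518400 t=2:+1/2419200 = -1/907200
3j²(7 2 7; 0 0 0) = Δ·Π!·Σ² = 56/3315  (sign +1)
sum: t=1:−1/1935360 t=2:+1/1209600 = 1/3225600
3j²(7 2 7; -2 1 1) = Δ·Π!·Σ² = 243/61880  (sign +1)
combine: 4πI² = 1125·56/3315·243/61880 = 3645/48841
take √, sign +1: I = 0.07706400

0.077064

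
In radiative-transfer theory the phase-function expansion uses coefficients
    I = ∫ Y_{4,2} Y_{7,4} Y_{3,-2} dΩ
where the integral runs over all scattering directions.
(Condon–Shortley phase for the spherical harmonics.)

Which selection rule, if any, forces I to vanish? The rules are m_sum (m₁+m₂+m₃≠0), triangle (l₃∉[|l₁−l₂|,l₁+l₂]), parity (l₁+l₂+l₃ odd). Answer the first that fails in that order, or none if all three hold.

m_sum

azimuthal sum: 2 + 4 − 2 = 4  ✗
3 ≤ 3 ≤ 11 (triangle on l)
L = 4 + 7 + 3 = 14 (even)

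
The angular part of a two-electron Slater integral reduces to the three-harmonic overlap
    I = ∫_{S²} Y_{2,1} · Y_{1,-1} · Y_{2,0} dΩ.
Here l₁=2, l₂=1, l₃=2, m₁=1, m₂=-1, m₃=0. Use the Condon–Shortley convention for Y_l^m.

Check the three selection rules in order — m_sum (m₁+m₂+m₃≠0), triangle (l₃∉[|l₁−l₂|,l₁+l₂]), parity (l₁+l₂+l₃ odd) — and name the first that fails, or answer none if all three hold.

m₁+m₂+m₃ = 1 − 1 + 0 = 0  ✓
triangle: |2−1|=1 ≤ l₃=2 ≤ 2+1=3  ✓
parity: l₁+l₂+l₃ = 5 is odd  ✗

parity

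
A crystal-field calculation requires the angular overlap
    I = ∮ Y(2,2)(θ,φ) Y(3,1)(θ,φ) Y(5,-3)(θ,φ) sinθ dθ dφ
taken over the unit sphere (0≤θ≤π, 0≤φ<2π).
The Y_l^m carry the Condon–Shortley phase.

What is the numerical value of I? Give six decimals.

m-sum 0 ✓  L=10 even ✓  1≤5≤5 ✓
Π(2lᵢ+1) = 5×7×11 = 385
triangle coeff Δ(2,3,5) = 1/2310
Σ_t [0,0]: t=0:+1/144 = 1/144
(3j)²=10/231 [(2 3 5; 0 0 0)], sign=-1
Σ_t [0,0]: t=0:+1/1152 = 1/1152
(3j)²=1/33 [(2 3 5; 2 1 -3)], sign=+1
⇒ 4πI² = 50/99
I = (-1)√(50/99/(4π)) = -0.20047604

-0.200476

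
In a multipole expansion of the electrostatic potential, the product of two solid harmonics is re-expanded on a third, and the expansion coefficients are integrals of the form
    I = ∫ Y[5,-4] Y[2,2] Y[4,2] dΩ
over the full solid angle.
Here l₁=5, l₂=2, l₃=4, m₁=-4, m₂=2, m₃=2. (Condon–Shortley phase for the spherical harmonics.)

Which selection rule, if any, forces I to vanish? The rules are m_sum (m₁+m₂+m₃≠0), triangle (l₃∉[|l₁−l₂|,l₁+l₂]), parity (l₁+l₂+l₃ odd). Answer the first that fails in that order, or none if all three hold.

parity

Σmᵢ = 0  ✓
l₃∈[|l₁−l₂|,l₁+l₂]=[3,7], have l₃=4  ✓
Σlᵢ = 11 ⇒ odd  ✗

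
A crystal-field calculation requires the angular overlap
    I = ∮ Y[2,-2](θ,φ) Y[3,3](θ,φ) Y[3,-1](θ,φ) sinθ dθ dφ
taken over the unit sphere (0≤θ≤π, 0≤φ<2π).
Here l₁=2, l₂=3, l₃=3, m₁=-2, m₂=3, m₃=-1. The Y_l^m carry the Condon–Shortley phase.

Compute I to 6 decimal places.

Checks pass: Σm=0; 8 even; l₃=3∈[1,5].
(2·2+1)(2·3+1)(2·3+1) = 245
Δ: 2! 2! 4! / 9! → 1/3780
sum: t=0:+1/24 t=1:−1/4 t=2:+1/24 = -1/6
3j²(2 3 3; 0 0 0) = Δ·Π!·Σ² = 4/105  (sign +1)
sum: t=2:+1/96 = 1/96
3j²(2 3 3; -2 3 -1) = Δ·Π!·Σ² = 1/42  (sign +1)
combine: 4πI² = 245·4/105·1/42 = 2/9
take √, sign +1: I = 0.13298076

0.132981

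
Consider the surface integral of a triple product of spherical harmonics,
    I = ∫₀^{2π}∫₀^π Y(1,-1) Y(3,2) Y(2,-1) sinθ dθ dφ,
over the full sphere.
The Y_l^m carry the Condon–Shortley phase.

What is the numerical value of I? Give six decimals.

m-sum 0 ✓  L=6 even ✓  2≤2≤4 ✓
Π(2lᵢ+1) = 3×7×5 = 105
triangle coeff Δ(1,3,2) = 1/105
Σ_t [1,1]: t=1:−1/4 = -1/4
(3j)²=3/35 [(1 3 2; 0 0 0)], sign=-1
Σ_t [2,2]: t=2:+1/12 = 1/12
(3j)²=2/21 [(1 3 2; -1 2 -1)], sign=-1
⇒ 4πI² = 6/7
I = (+1)√(6/7/(4π)) = 0.26116903

0.261169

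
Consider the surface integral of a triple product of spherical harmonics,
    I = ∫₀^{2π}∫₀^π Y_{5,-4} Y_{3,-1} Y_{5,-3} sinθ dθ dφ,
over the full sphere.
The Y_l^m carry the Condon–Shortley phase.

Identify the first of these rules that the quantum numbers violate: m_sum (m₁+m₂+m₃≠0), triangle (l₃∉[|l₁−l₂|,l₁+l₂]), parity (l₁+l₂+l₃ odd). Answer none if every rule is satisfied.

azimuthal sum: -4 − 1 − 3 = -8  ✗
2 ≤ 5 ≤ 8 (triangle on l)
L = 5 + 3 + 5 = 13 (odd)

m_sum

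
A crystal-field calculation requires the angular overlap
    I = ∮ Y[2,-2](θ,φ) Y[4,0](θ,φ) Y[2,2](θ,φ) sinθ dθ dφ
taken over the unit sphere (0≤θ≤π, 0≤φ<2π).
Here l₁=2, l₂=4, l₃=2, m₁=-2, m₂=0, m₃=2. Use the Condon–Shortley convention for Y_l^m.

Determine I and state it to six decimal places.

Rules hold: Σm=0, L=8 even, 2≤2≤6.
N = 5·9·5 = 225
Δ = 4!·0!·4!/9! = 1/630
Racah Σ t=2..2: t=2:+1/16 = 1/16
⇒ 3j(2 4 2; 0 0 0)² = 2/35, sgn +1
Racah Σ t=4..4: t=4:+1/576 = 1/576
⇒ 3j(2 4 2; -2 0 2)² = 1/630, sgn +1
4πI² = N·(3j₀)²·(3jₘ)² = 1/49
I = +1·√(0.0204082/4π) = 0.04029926

0.040299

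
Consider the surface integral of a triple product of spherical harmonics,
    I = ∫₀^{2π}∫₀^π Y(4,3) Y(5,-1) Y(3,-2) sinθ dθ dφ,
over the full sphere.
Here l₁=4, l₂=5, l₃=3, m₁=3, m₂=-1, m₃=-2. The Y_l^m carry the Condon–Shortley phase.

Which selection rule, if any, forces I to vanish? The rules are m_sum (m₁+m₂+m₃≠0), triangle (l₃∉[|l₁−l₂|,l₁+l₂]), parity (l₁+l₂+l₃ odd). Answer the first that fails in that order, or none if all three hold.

none

m₁+m₂+m₃ = 3 − 1 − 2 = 0  ✓
triangle: |4−5|=1 ≤ l₃=3 ≤ 4+5=9  ✓
parity: l₁+l₂+l₃ = 12 is even  ✓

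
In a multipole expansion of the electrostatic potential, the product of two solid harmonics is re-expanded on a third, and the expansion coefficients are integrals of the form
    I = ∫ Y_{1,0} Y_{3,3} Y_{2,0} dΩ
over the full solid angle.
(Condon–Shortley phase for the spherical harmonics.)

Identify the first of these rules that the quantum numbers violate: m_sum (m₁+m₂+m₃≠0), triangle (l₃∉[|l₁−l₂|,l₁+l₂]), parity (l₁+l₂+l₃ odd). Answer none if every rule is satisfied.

m₁+m₂+m₃ = 0 + 3 + 0 = 3  ✗
triangle: |1−3|=2 ≤ l₃=2 ≤ 1+3=4
parity: l₁+l₂+l₃ = 6 is even

m_sum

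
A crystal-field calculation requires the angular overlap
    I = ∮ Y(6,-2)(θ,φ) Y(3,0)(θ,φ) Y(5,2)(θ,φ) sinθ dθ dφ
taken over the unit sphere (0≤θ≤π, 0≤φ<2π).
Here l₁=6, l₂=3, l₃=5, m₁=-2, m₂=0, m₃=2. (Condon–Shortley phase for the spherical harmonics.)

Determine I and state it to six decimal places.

Checks pass: Σm=0; 14 even; l₃=5∈[3,9].
(2·6+1)(2·3+1)(2·5+1) = 1001
Δ: 4! 8! 2! / 15! → 1/675675
sum: t=1:−1/8640 t=2:+1/2304 t=3:−1/8640 = 7/34560
3j²(6 3 5; 0 0 0) = Δ·Π!·Σ² = 7/429  (sign -1)
sum: t=1:−1/60480 t=2:+1/5760 t=3:−1/8640 = 1/24192
3j²(6 3 5; -2 0 2) = Δ·Π!·Σ² = 8/3003  (sign -1)
combine: 4πI² = 1001·7/429·8/3003 = 56/1287
take √, sign +1: I = 0.05884368

0.058844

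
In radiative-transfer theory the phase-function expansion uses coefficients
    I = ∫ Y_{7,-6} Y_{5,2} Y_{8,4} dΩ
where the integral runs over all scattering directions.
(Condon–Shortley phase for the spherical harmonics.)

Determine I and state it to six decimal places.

0.151793

m-sum 0 ✓  L=20 even ✓  2≤8≤12 ✓
Π(2lᵢ+1) = 15×11×17 = 2805
triangle coeff Δ(7,5,8) = 1/814773960
Σ_t [0,4]: t=0:+1/87091200 t=1:−1/4976640 t=2:+1/2073600 t=3:−1/4976640 t=4:+1/87091200 = 1/9676800
(3j)²=360/46189 [(7 5 8; 0 0 0)], sign=+1
Σ_t [3,4]: t=3:−1/1045094400 t=4:+1/313528320 = 1/447897600
(3j)²=77/5814 [(7 5 8; -6 2 4)], sign=+1
⇒ 4πI² = 23100/79781
I = (+1)√(23100/79781/(4π)) = 0.15179285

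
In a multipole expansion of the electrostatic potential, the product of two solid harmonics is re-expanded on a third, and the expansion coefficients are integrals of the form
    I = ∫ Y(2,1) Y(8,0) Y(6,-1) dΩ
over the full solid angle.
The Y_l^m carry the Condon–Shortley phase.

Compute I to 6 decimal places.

Rules hold: Σm=0, L=16 even, 6≤6≤10.
N = 5·17·13 = 1105
Δ = 4!·0!·12!/17! = 1/30940
Racah Σ t=2..2: t=2:+1/2073600 = 1/2073600
⇒ 3j(2 8 6; 0 0 0)² = 28/1105, sgn +1
Racah Σ t=1..1: t=1:−1/3628800 = -1/3628800
⇒ 3j(2 8 6; 1 0 -1)² = 16/1105, sgn +1
4πI² = N·(3j₀)²·(3jₘ)² = 448/1105
I = +1·√(0.40543/4π) = 0.17961927

0.179619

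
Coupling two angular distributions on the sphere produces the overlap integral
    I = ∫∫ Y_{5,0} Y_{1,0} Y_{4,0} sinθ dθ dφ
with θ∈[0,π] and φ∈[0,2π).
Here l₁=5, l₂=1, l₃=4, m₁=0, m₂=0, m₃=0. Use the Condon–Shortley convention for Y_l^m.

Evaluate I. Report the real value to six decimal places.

0.245532

Checks pass: Σm=0; 10 even; l₃=4∈[4,6].
(2·5+1)(2·1+1)(2·4+1) = 297
Δ: 2! 8! 0! / 11! → 1/495
sum: t=1:−1/576 = -1/576
3j²(5 1 4; 0 0 0) = Δ·Π!·Σ² = 5/99  (sign -1)
(m-triple is (0,0,0) — same symbol as above.)
combine: 4πI² = 297·5/99·5/99 = 25/33
take √, sign +1: I = 0.24553200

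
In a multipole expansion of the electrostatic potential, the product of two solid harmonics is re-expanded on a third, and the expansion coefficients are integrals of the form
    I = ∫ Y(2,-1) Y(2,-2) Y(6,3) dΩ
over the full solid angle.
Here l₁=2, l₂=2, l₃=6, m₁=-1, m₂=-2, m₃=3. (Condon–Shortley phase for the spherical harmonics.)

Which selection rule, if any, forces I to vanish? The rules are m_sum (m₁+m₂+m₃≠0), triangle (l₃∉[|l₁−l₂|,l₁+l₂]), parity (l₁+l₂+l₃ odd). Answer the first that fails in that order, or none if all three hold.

triangle

Σmᵢ = 0  ✓
l₃∈[|l₁−l₂|,l₁+l₂]=[0,4], have l₃=6  ✗
Σlᵢ = 10 ⇒ even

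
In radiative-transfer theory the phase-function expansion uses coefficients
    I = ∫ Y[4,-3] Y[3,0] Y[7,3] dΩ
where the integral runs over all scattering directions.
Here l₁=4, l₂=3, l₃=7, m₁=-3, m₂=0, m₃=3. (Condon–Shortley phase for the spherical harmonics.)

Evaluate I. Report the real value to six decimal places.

Rules hold: Σm=0, L=14 even, 1≤7≤7.
N = 9·7·15 = 945
Δ = 0!·8!·6!/15! = 1/45045
Racah Σ t=0..0: t=0:+1/20736 = 1/20736
⇒ 3j(4 3 7; 0 0 0)² = 35/1287, sgn -1
Racah Σ t=0..0: t=0:+1/181440 = 1/181440
⇒ 3j(4 3 7; -3 0 3)² = 32/3003, sgn +1
4πI² = N·(3j₀)²·(3jₘ)² = 5600/20449
I = -1·√(0.273852/4π) = -0.14762267

-0.147623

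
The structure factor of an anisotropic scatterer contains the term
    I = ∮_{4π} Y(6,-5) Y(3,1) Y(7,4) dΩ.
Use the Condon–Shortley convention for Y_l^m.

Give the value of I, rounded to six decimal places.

Checks pass: Σm=0; 16 even; l₃=7∈[3,9].
(2·6+1)(2·3+1)(2·7+1) = 1365
Δ: 2! 10! 4! / 17! → 1/2042040
sum: t=0:+1/207360 t=1:−1/57600 t=2:+1/207360 = -1/129600
3j²(6 3 7; 0 0 0) = Δ·Π!·Σ² = 168/12155  (sign +1)
sum: t=1:−1/21772800 t=2:+1/2903040 = 13/43545600
3j²(6 3 7; -5 1 4) = Δ·Π!·Σ² = 143/7140  (sign -1)
combine: 4πI² = 1365·168/12155·143/7140 = 546/1445
take √, sign -1: I = -0.17340334

-0.173403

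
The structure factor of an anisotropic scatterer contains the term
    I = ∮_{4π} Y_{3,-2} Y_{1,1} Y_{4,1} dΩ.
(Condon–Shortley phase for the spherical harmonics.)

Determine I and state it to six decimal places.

m-sum 0 ✓  L=8 even ✓  2≤4≤4 ✓
Π(2lᵢ+1) = 7×3×9 = 189
triangle coeff Δ(3,1,4) = 1/252
Σ_t [0,0]: t=0:+1/36 = 1/36
(3j)²=4/63 [(3 1 4; 0 0 0)], sign=+1
Σ_t [0,0]: t=0:+1/240 = 1/240
(3j)²=1/84 [(3 1 4; -2 1 1)], sign=-1
⇒ 4πI² = 1/7
I = (-1)√(1/7/(4π)) = -0.10662181

-0.106622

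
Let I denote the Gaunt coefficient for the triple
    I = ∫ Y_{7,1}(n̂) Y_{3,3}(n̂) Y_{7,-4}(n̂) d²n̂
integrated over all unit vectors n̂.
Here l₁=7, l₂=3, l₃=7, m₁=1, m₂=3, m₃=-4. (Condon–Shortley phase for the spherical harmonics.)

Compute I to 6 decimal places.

0.000000

Σlᵢ=17 odd — θ-integrand is odd under cosθ→−cosθ; I=0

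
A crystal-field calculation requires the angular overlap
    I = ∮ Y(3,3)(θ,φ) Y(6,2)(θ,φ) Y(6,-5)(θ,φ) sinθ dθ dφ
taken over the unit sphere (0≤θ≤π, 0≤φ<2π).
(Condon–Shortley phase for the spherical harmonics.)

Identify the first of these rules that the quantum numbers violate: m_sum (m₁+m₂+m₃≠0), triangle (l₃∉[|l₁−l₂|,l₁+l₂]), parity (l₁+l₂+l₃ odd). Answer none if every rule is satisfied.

parity

Σmᵢ = 0  ✓
l₃∈[|l₁−l₂|,l₁+l₂]=[3,9], have l₃=6  ✓
Σlᵢ = 15 ⇒ odd  ✗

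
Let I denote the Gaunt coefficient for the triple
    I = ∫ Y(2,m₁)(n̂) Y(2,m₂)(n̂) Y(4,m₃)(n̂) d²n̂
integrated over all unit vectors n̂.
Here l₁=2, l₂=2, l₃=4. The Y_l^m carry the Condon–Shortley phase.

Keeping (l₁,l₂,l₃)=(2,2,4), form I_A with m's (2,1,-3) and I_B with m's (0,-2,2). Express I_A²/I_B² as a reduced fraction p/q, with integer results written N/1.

Same 2,2,4: normalisation and zero-m 3j drop out of the ratio.
A: Δ: 0! 4! 4! / 9! → 1/630; sum: t=0:+1/144 = 1/144; 3j²(2 2 4; 2 1 -3) = Δ·Π!·Σ² = 1/18  (sign -1)
B: Δ: 0! 4! 4! / 9! → 1/630; sum: t=0:+1/96 = 1/96; 3j²(2 2 4; 0 -2 2) = Δ·Π!·Σ² = 1/42  (sign +1)
I_A²/I_B² = (1/18)/(1/42) = 7/3

7/3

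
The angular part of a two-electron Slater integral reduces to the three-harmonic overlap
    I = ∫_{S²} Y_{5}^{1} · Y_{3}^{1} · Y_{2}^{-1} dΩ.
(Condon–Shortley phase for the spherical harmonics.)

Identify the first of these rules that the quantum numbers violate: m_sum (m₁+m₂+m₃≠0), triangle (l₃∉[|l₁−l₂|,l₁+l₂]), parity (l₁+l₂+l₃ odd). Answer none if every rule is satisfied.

m₁+m₂+m₃ = 1 + 1 − 1 = 1  ✗
triangle: |5−3|=2 ≤ l₃=2 ≤ 5+3=8
parity: l₁+l₂+l₃ = 10 is even

m_sum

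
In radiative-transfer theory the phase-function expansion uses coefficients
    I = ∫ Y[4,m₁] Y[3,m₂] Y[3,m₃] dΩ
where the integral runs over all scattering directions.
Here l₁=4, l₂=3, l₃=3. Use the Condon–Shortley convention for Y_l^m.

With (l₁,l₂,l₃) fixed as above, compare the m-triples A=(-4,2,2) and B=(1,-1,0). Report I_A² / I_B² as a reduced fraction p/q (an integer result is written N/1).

14/3

Same 4,3,3: normalisation and zero-m 3j drop out of the ratio.
A: Δ: 4! 4! 2! / 11! → 1/34650; sum: t=4:+1/576 = 1/576; 3j²(4 3 3; -4 2 2) = Δ·Π!·Σ² = 5/99  (sign -1)
B: Δ: 4! 4! 2! / 11! → 1/34650; sum: t=0:+1/288 t=1:−1/24 t=2:+1/48 = -5/288; 3j²(4 3 3; 1 -1 0) = Δ·Π!·Σ² = 5/462  (sign +1)
I_A²/I_B² = (5/99)/(5/462) = 14/3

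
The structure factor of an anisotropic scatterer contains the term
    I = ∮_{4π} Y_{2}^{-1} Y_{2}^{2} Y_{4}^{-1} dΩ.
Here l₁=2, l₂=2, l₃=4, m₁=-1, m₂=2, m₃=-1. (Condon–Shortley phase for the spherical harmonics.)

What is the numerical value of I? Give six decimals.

-0.090112

Rules hold: Σm=0, L=8 even, 0≤4≤4.
N = 5·5·9 = 225
Δ = 0!·4!·4!/9! = 1/630
Racah Σ t=0..0: t=0:+1/16 = 1/16
⇒ 3j(2 2 4; 0 0 0)² = 2/35, sgn +1
Racah Σ t=0..0: t=0:+1/144 = 1/144
⇒ 3j(2 2 4; -1 2 -1)² = 1/126, sgn -1
4πI² = N·(3j₀)²·(3jₘ)² = 5/49
I = -1·√(0.102041/4π) = -0.09011188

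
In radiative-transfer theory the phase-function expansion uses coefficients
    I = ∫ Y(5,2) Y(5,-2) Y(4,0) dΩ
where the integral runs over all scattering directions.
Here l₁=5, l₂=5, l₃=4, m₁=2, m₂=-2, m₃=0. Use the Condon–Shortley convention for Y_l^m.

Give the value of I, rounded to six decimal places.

Rules hold: Σm=0, L=14 even, 0≤4≤10.
N = 11·11·9 = 1089
Δ = 6!·4!·4!/15! = 1/3153150
Racah Σ t=1..5: t=1:−1/69120 t=2:+1/1728 t=3:−1/576 t=4:+1/1728 t=5:−1/69120 = -7/11520
⇒ 3j(5 5 4; 0 0 0)² = 2/143, sgn -1
Racah Σ t=0..3: t=0:+1/25920 t=1:−1/1920 t=2:+1/1728 t=3:−1/20736 = 1/20736
⇒ 3j(5 5 4; 2 -2 0)² = 1/2574, sgn +1
4πI² = N·(3j₀)²·(3jₘ)² = 1/169
I = -1·√(0.00591716/4π) = -0.02169960

-0.021700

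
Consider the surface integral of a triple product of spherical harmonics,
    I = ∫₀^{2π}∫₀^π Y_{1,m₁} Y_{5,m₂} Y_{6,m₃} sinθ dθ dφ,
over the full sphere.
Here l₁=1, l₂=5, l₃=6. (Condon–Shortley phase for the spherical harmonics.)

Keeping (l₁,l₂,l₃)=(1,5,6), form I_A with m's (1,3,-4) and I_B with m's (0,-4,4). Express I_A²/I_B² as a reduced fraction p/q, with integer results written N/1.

Same 1,5,6: normalisation and zero-m 3j drop out of the ratio.
A: Δ: 0! 2! 10! / 13! → 1/858; sum: t=0:+1/161280 = 1/161280; 3j²(1 5 6; 1 3 -4) = Δ·Π!·Σ² = 15/286  (sign +1)
B: Δ: 0! 2! 10! / 13! → 1/858; sum: t=0:+1/362880 = 1/362880; 3j²(1 5 6; 0 -4 4) = Δ·Π!·Σ² = 10/429  (sign +1)
I_A²/I_B² = (15/286)/(10/429) = 9/4

9/4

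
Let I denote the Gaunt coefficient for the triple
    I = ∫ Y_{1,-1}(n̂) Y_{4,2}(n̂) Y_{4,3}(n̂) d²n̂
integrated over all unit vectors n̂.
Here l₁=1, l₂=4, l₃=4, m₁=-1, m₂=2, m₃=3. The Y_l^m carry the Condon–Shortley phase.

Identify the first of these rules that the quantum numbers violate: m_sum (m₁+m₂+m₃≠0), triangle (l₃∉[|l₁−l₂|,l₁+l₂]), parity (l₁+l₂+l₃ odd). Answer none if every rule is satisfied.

Σmᵢ = 4  ✗
l₃∈[|l₁−l₂|,l₁+l₂]=[3,5], have l₃=4
Σlᵢ = 9 ⇒ odd

m_sum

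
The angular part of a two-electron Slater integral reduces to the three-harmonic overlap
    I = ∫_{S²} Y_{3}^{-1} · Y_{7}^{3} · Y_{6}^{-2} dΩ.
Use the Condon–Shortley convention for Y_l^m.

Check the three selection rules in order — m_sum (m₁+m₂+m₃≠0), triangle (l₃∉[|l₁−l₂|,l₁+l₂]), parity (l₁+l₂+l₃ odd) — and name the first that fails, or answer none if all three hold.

Σmᵢ = 0  ✓
l₃∈[|l₁−l₂|,l₁+l₂]=[4,10], have l₃=6  ✓
Σlᵢ = 16 ⇒ even  ✓

none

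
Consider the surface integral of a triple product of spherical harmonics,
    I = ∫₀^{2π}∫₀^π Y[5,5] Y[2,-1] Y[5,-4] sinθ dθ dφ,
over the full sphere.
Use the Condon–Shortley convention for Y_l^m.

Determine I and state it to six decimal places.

m-sum 0 ✓  L=12 even ✓  3≤5≤7 ✓
Π(2lᵢ+1) = 11×5×11 = 605
triangle coeff Δ(5,2,5) = 1/38610
Σ_t [0,2]: t=0:+1/2880 t=1:−1/576 t=2:+1/2880 = -1/960
(3j)²=10/429 [(5 2 5; 0 0 0)], sign=+1
Σ_t [0,0]: t=0:+1/80640 = 1/80640
(3j)²=9/286 [(5 2 5; 5 -1 -4)], sign=-1
⇒ 4πI² = 75/169
I = (-1)√(75/169/(4π)) = -0.18792404

-0.187924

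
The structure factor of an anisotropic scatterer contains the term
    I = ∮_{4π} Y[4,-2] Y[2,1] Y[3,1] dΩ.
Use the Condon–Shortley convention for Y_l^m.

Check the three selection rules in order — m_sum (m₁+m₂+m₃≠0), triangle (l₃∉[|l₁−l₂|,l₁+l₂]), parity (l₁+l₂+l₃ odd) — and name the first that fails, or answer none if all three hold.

parity

azimuthal sum: -2 + 1 + 1 = 0  ✓
2 ≤ 3 ≤ 6 (triangle on l)  ✓
L = 4 + 2 + 3 = 9 (odd)  ✗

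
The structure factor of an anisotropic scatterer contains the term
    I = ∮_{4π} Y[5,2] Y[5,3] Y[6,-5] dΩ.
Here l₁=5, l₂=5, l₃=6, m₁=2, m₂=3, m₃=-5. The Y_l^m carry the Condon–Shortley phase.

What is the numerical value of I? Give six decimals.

m-sum 0 ✓  L=16 even ✓  0≤6≤10 ✓
Π(2lᵢ+1) = 11×11×13 = 1573
triangle coeff Δ(5,5,6) = 1/28588560
Σ_t [0,4]: t=0:+1/345600 t=1:−1/13824 t=2:+1/5184 t=3:−1/13824 t=4:+1/345600 = 7/129600
(3j)²=80/7293 [(5 5 6; 0 0 0)], sign=+1
Σ_t [2,3]: t=2:+1/345600 t=3:−1/518400 = 1/1036800
(3j)²=7/2210 [(5 5 6; 2 3 -5)], sign=-1
⇒ 4πI² = 616/11271
I = (-1)√(616/11271/(4π)) = -0.06594839

-0.065948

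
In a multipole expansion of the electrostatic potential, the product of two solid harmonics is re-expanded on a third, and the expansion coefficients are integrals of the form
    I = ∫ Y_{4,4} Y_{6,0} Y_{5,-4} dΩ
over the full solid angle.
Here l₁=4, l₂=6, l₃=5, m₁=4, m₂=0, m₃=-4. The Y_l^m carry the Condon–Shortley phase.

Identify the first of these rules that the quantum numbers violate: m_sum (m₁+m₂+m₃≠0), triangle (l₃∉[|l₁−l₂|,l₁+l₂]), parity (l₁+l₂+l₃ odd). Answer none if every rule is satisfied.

Σmᵢ = 0  ✓
l₃∈[|l₁−l₂|,l₁+l₂]=[2,10], have l₃=5  ✓
Σlᵢ = 15 ⇒ odd  ✗

parity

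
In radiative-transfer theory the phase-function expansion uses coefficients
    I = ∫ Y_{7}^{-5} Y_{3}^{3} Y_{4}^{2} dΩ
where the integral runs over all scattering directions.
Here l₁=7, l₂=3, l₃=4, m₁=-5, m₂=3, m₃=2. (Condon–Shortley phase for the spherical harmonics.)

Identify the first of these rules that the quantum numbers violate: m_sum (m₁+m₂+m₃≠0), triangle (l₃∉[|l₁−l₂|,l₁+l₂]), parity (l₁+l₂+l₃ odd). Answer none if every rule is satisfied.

none

azimuthal sum: -5 + 3 + 2 = 0  ✓
4 ≤ 4 ≤ 10 (triangle on l)  ✓
L = 7 + 3 + 4 = 14 (even)  ✓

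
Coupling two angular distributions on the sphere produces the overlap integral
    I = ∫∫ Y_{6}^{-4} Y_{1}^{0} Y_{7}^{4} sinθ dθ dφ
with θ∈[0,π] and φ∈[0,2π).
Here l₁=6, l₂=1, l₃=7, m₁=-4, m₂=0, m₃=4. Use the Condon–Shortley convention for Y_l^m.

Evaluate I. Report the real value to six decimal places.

Rules hold: Σm=0, L=14 even, 5≤7≤7.
N = 13·3·15 = 585
Δ = 0!·12!·2!/15! = 1/1365
Racah Σ t=0..0: t=0:+1/518400 = 1/518400
⇒ 3j(6 1 7; 0 0 0)² = 7/195, sgn -1
Racah Σ t=0..0: t=0:+1/7257600 = 1/7257600
⇒ 3j(6 1 7; -4 0 4)² = 11/455, sgn -1
4πI² = N·(3j₀)²·(3jₘ)² = 33/65
I = +1·√(0.507692/4π) = 0.20099968

0.201000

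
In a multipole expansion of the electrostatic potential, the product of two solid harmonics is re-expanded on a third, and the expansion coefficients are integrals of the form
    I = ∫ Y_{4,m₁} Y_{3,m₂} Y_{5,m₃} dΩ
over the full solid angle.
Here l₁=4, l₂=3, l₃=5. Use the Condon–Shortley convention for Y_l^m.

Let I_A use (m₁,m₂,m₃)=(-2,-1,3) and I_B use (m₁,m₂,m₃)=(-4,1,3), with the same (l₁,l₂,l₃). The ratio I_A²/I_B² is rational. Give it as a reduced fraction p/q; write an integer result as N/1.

l's match ⇒ only the (l;m) 3-j factors differ between A and B.
A: triangle coeff Δ(4,3,5) = 1/180180; Σ_t [0,2]: t=0:+1/5760 t=1:−1/720 t=2:+1/2304 = -1/1280; (3j)²=27/1430 [(4 3 5; -2 -1 3)], sign=-1
B: triangle coeff Δ(4,3,5) = 1/180180; Σ_t [2,2]: t=2:+1/5760 = 1/5760; (3j)²=56/2145 [(4 3 5; -4 1 3)], sign=+1
I_A²/I_B² = (27/1430)/(56/2145) = 81/112

81/112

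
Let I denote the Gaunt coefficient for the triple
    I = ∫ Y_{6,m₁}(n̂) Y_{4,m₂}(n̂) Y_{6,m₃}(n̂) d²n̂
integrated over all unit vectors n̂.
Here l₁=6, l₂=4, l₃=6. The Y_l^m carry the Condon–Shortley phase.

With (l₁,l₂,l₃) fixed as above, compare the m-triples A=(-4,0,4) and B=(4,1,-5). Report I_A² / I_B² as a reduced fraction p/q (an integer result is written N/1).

Same 6,4,6: normalisation and zero-m 3j drop out of the ratio.
A: Δ: 4! 8! 4! / 17! → 1/15315300; sum: t=2:+1/645120 t=3:−1/181440 t=4:+1/829440 = -1/362880; 3j²(6 4 6; -4 0 4) = Δ·Π!·Σ² = 256/17017  (sign -1)
B: Δ: 4! 8! 4! / 17! → 1/15315300; sum: t=1:−1/725760 t=2:+1/967680 = -1/2903040; 3j²(6 4 6; 4 1 -5) = Δ·Π!·Σ² = 5/3094  (sign +1)
I_A²/I_B² = (256/17017)/(5/3094) = 512/55

512/55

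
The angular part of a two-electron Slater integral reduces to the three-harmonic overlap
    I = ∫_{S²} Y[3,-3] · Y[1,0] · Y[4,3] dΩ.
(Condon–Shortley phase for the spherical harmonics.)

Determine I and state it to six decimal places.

-0.162868

Rules hold: Σm=0, L=8 even, 2≤4≤4.
N = 7·3·9 = 189
Δ = 0!·6!·2!/9! = 1/252
Racah Σ t=0..0: t=0:+1/36 = 1/36
⇒ 3j(3 1 4; 0 0 0)² = 4/63, sgn +1
Racah Σ t=0..0: t=0:+1/720 = 1/720
⇒ 3j(3 1 4; -3 0 3)² = 1/36, sgn -1
4πI² = N·(3j₀)²·(3jₘ)² = 1/3
I = -1·√(0.333333/4π) = -0.16286750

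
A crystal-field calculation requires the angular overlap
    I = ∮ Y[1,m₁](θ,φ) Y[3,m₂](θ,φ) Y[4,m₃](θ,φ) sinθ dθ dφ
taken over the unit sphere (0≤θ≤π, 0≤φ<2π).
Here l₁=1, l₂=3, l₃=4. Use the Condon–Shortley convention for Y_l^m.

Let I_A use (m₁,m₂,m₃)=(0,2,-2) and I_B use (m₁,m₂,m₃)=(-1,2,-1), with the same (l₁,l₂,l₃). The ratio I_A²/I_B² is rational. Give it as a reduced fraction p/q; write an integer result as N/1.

l's match ⇒ only the (l;m) 3-j factors differ between A and B.
A: triangle coeff Δ(1,3,4) = 1/252; Σ_t [0,0]: t=0:+1/120 = 1/120; (3j)²=1/21 [(1 3 4; 0 2 -2)], sign=+1
B: triangle coeff Δ(1,3,4) = 1/252; Σ_t [0,0]: t=0:+1/240 = 1/240; (3j)²=1/84 [(1 3 4; -1 2 -1)], sign=-1
I_A²/I_B² = (1/21)/(1/84) = 4/1

4/1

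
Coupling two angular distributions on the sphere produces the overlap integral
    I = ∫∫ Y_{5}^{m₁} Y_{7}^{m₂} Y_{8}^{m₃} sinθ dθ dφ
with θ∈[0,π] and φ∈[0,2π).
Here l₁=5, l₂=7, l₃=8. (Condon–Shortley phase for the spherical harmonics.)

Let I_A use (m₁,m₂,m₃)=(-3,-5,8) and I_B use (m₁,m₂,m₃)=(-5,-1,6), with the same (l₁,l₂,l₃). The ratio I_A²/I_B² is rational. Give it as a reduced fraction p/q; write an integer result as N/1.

l's match ⇒ only the (l;m) 3-j factors differ between A and B.
A: triangle coeff Δ(5,7,8) = 1/814773960; Σ_t [2,2]: t=2:+1/10450944000 = 1/10450944000; (3j)²=88/4845 [(5 7 8; -3 -5 8)], sign=+1
B: triangle coeff Δ(5,7,8) = 1/814773960; Σ_t [4,4]: t=4:+1/1393459200 = 1/1393459200; (3j)²=15/1292 [(5 7 8; -5 -1 6)], sign=+1
I_A²/I_B² = (88/4845)/(15/1292) = 352/225

352/225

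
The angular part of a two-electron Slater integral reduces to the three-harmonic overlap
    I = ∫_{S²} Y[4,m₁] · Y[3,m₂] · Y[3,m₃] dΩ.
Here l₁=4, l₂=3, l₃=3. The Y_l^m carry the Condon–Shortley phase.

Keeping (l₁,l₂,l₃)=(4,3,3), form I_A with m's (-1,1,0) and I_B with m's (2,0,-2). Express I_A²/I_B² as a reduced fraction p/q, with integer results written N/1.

Shared (l₁,l₂,l₃)=(4,3,3): N and (l;000)² cancel in I_A²/I_B².
A: Δ = 4!·4!·2!/11! = 1/34650; Racah Σ t=2..4: t=2:+1/48 t=3:−1/24 t=4:+1/288 = -5/288; ⇒ 3j(4 3 3; -1 1 0)² = 5/462, sgn +1
B: Δ = 4!·4!·2!/11! = 1/34650; Racah Σ t=1..2: t=1:−1/72 t=2:+1/96 = -1/288; ⇒ 3j(4 3 3; 2 0 -2)² = 1/462, sgn +1
I_A²/I_B² = (5/462)/(1/462) = 5/1

5/1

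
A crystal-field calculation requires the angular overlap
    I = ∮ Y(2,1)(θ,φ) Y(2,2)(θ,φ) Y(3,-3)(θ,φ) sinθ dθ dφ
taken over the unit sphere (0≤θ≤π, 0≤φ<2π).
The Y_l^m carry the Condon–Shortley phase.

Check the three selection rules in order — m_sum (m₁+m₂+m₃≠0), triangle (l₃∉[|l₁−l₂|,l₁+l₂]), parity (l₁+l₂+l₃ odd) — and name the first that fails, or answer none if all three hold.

parity

Σmᵢ = 0  ✓
l₃∈[|l₁−l₂|,l₁+l₂]=[0,4], have l₃=3  ✓
Σlᵢ = 7 ⇒ odd  ✗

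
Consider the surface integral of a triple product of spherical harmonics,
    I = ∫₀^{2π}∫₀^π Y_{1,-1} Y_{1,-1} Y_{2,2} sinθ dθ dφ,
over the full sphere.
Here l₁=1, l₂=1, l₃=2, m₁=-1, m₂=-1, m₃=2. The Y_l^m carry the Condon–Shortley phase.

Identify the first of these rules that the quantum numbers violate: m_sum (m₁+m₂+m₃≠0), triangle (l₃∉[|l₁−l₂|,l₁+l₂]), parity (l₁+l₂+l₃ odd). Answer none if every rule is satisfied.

none

azimuthal sum: -1 − 1 + 2 = 0  ✓
0 ≤ 2 ≤ 2 (triangle on l)  ✓
L = 1 + 1 + 2 = 4 (even)  ✓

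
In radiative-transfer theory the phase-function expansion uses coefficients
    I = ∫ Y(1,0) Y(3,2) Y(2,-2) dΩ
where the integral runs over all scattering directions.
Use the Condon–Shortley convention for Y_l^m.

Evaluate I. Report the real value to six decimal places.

m-sum 0 ✓  L=6 even ✓  2≤2≤4 ✓
Π(2lᵢ+1) = 3×7×5 = 105
triangle coeff Δ(1,3,2) = 1/105
Σ_t [1,1]: t=1:−1/4 = -1/4
(3j)²=3/35 [(1 3 2; 0 0 0)], sign=-1
Σ_t [1,1]: t=1:−1/24 = -1/24
(3j)²=1/21 [(1 3 2; 0 2 -2)], sign=-1
⇒ 4πI² = 3/7
I = (+1)√(3/7/(4π)) = 0.18467439

0.184674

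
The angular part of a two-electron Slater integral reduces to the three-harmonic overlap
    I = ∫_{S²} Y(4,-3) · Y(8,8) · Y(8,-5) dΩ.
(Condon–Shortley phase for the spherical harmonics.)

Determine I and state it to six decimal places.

-0.089083

Rules hold: Σm=0, L=20 even, 4≤8≤12.
N = 9·17·17 = 2601
Δ = 4!·4!·12!/21! = 1/185175900
Racah Σ t=0..4: t=0:+1/557383680 t=1:−1/21772800 t=2:+1/8294400 t=3:−1/21772800 t=4:+1/557383680 = 1/30965760
⇒ 3j(4 8 8; 0 0 0)² = 36/4199, sgn +1
Racah Σ t=4..4: t=4:+1/68976230400 = 1/68976230400
⇒ 3j(4 8 8; -3 8 -5)² = 13/2907, sgn -1
4πI² = N·(3j₀)²·(3jₘ)² = 36/361
I = -1·√(0.099723/4π) = -0.08908257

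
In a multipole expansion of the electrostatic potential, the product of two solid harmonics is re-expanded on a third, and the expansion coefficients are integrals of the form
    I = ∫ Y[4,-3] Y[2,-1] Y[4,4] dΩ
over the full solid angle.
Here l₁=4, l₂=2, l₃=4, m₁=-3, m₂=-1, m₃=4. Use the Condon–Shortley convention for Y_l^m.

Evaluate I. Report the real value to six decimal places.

0.198645

Rules hold: Σm=0, L=10 even, 2≤4≤6.
N = 9·5·9 = 405
Δ = 2!·6!·2!/11! = 1/13860
Racah Σ t=0..2: t=0:+1/192 t=1:−1/36 t=2:+1/192 = -5/288
⇒ 3j(4 2 4; 0 0 0)² = 20/693, sgn -1
Racah Σ t=1..1: t=1:−1/1440 = -1/1440
⇒ 3j(4 2 4; -3 -1 4)² = 7/165, sgn -1
4πI² = N·(3j₀)²·(3jₘ)² = 60/121
I = +1·√(0.495868/4π) = 0.19864517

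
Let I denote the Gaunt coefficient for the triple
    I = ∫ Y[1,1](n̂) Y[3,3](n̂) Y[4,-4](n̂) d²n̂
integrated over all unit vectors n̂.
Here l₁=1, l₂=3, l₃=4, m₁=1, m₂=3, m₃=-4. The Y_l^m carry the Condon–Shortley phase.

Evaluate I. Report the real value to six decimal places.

0.325735

Rules hold: Σm=0, L=8 even, 2≤4≤4.
N = 3·7·9 = 189
Δ = 0!·2!·6!/9! = 1/252
Racah Σ t=0..0: t=0:+1/36 = 1/36
⇒ 3j(1 3 4; 0 0 0)² = 4/63, sgn +1
Racah Σ t=0..0: t=0:+1/1440 = 1/1440
⇒ 3j(1 3 4; 1 3 -4)² = 1/9, sgn +1
4πI² = N·(3j₀)²·(3jₘ)² = 4/3
I = +1·√(1.33333/4π) = 0.32573501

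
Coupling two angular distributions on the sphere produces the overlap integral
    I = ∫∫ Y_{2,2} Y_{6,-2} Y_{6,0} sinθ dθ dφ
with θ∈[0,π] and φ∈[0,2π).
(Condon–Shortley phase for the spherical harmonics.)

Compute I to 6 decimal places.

Checks pass: Σm=0; 14 even; l₃=6∈[4,8].
(2·2+1)(2·6+1)(2·6+1) = 845
Δ: 2! 2! 10! / 15! → 1/90090
sum: t=0:+1/69120 t=1:−1/14400 t=2:+1/69120 = -7/172800
3j²(2 6 6; 0 0 0) = Δ·Π!·Σ² = 14/715  (sign -1)
sum: t=0:+1/69120 = 1/69120
3j²(2 6 6; 2 -2 0) = Δ·Π!·Σ² = 4/143  (sign +1)
combine: 4πI² = 845·14/715·4/143 = 56/121
take √, sign -1: I = -0.19190947

-0.191909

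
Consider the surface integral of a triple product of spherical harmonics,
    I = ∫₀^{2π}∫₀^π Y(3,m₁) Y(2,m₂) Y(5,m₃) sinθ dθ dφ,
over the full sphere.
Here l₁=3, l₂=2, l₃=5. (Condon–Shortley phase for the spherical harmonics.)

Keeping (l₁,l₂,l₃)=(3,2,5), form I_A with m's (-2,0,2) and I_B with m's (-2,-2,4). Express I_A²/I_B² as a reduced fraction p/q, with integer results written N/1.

l's match ⇒ only the (l;m) 3-j factors differ between A and B.
A: triangle coeff Δ(3,2,5) = 1/2310; Σ_t [0,0]: t=0:+1/480 = 1/480; (3j)²=3/110 [(3 2 5; -2 0 2)], sign=-1
B: triangle coeff Δ(3,2,5) = 1/2310; Σ_t [0,0]: t=0:+1/2880 = 1/2880; (3j)²=3/55 [(3 2 5; -2 -2 4)], sign=-1
I_A²/I_B² = (3/110)/(3/55) = 1/2

1/2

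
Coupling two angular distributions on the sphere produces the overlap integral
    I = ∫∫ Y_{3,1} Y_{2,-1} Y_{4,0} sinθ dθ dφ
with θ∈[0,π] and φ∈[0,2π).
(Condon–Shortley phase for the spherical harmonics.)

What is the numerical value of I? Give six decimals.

0.000000

Σlᵢ=9 odd — θ-integrand is odd under cosθ→−cosθ; I=0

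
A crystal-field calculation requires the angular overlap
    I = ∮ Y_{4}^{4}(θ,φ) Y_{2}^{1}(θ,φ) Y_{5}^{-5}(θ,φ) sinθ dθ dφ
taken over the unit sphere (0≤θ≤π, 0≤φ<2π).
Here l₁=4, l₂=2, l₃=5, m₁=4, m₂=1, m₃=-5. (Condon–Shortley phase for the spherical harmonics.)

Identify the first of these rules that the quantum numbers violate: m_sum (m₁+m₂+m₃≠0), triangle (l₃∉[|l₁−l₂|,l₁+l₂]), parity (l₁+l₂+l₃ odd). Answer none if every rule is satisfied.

parity

m₁+m₂+m₃ = 4 + 1 − 5 = 0  ✓
triangle: |4−2|=2 ≤ l₃=5 ≤ 4+2=6  ✓
parity: l₁+l₂+l₃ = 11 is odd  ✗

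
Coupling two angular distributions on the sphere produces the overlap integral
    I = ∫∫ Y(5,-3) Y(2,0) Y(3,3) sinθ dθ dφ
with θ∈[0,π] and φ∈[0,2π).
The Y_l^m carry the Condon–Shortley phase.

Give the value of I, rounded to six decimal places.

Checks pass: Σm=0; 10 even; l₃=3∈[3,7].
(2·5+1)(2·2+1)(2·3+1) = 385
Δ: 4! 6! 0! / 11! → 1/2310
sum: t=2:+1/144 = 1/144
3j²(5 2 3; 0 0 0) = Δ·Π!·Σ² = 10/231  (sign -1)
sum: t=2:+1/2880 = 1/2880
3j²(5 2 3; -3 0 3) = Δ·Π!·Σ² = 2/165  (sign +1)
combine: 4πI² = 385·10/231·2/165 = 20/99
take √, sign -1: I = -0.12679218

-0.126792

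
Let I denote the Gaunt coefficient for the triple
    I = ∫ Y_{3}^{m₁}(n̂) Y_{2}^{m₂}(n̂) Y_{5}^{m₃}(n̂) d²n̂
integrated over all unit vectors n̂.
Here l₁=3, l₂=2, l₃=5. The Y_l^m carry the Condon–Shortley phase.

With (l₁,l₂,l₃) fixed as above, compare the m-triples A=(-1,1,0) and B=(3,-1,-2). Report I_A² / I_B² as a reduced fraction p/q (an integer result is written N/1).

50/7

l's match ⇒ only the (l;m) 3-j factors differ between A and B.
A: triangle coeff Δ(3,2,5) = 1/2310; Σ_t [0,0]: t=0:+1/288 = 1/288; (3j)²=5/231 [(3 2 5; -1 1 0)], sign=-1
B: triangle coeff Δ(3,2,5) = 1/2310; Σ_t [0,0]: t=0:+1/4320 = 1/4320; (3j)²=1/330 [(3 2 5; 3 -1 -2)], sign=-1
I_A²/I_B² = (5/231)/(1/330) = 50/7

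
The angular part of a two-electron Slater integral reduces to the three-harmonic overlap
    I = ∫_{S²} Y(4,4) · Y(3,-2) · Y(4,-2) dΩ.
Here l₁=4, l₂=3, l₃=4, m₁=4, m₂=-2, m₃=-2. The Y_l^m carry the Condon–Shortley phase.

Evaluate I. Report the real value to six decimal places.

0.000000

L=11 odd ⇒ parity kills the (l;000) factor ⇒ I = 0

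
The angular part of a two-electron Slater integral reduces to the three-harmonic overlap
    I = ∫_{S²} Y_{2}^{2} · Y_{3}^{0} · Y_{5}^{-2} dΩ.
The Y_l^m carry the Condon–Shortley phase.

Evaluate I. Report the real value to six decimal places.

Rules hold: Σm=0, L=10 even, 1≤5≤5.
N = 5·7·11 = 385
Δ = 0!·4!·6!/11! = 1/2310
Racah Σ t=0..0: t=0:+1/144 = 1/144
⇒ 3j(2 3 5; 0 0 0)² = 10/231, sgn -1
Racah Σ t=0..0: t=0:+1/864 = 1/864
⇒ 3j(2 3 5; 2 0 -2)² = 1/66, sgn -1
4πI² = N·(3j₀)²·(3jₘ)² = 25/99
I = +1·√(0.252525/4π) = 0.14175797

0.141758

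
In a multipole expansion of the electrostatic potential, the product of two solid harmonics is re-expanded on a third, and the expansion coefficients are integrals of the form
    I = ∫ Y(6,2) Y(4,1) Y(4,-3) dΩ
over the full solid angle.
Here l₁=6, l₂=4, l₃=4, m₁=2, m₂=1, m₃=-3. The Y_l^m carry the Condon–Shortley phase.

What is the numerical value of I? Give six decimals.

-0.165283

Rules hold: Σm=0, L=14 even, 2≤4≤10.
N = 13·9·9 = 1053
Δ = 6!·6!·2!/15! = 1/1261260
Racah Σ t=2..4: t=2:+1/4608 t=3:−1/1296 t=4:+1/4608 = -7/20736
⇒ 3j(6 4 4; 0 0 0)² = 20/1287, sgn -1
Racah Σ t=3..4: t=3:−1/8640 t=4:+1/34560 = -1/11520
⇒ 3j(6 4 4; 2 1 -3)² = 3/143, sgn +1
4πI² = N·(3j₀)²·(3jₘ)² = 540/1573
I = -1·√(0.343293/4π) = -0.16528277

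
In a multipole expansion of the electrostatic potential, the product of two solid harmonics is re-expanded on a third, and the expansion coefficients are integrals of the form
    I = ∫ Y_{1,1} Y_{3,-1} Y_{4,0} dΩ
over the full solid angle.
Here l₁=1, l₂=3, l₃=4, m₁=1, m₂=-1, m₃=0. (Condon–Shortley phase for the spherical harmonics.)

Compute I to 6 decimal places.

0.150786

Rules hold: Σm=0, L=8 even, 2≤4≤4.
N = 3·7·9 = 189
Δ = 0!·2!·6!/9! = 1/252
Racah Σ t=0..0: t=0:+1/36 = 1/36
⇒ 3j(1 3 4; 0 0 0)² = 4/63, sgn +1
Racah Σ t=0..0: t=0:+1/96 = 1/96
⇒ 3j(1 3 4; 1 -1 0)² = 1/42, sgn +1
4πI² = N·(3j₀)²·(3jₘ)² = 2/7
I = +1·√(0.285714/4π) = 0.15078601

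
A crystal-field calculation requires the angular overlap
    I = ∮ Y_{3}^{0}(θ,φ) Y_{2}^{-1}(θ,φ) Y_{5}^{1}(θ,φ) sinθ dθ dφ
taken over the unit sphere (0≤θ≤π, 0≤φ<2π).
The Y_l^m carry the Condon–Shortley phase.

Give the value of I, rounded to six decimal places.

Rules hold: Σm=0, L=10 even, 1≤5≤5.
N = 7·5·11 = 385
Δ = 0!·6!·4!/11! = 1/2310
Racah Σ t=0..0: t=0:+1/144 = 1/144
⇒ 3j(3 2 5; 0 0 0)² = 10/231, sgn -1
Racah Σ t=0..0: t=0:+1/216 = 1/216
⇒ 3j(3 2 5; 0 -1 1)² = 8/231, sgn +1
4πI² = N·(3j₀)²·(3jₘ)² = 400/693
I = -1·√(0.577201/4π) = -0.21431790

-0.214318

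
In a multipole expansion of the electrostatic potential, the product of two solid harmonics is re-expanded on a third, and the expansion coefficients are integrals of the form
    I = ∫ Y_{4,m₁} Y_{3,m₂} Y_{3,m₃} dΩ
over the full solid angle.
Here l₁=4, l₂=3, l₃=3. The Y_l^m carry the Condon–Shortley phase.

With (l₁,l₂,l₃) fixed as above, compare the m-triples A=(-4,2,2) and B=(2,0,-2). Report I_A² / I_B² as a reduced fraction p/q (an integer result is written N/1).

70/3

Same 4,3,3: normalisation and zero-m 3j drop out of the ratio.
A: Δ: 4! 4! 2! / 11! → 1/34650; sum: t=4:+1/576 = 1/576; 3j²(4 3 3; -4 2 2) = Δ·Π!·Σ² = 5/99  (sign -1)
B: Δ: 4! 4! 2! / 11! → 1/34650; sum: t=1:−1/72 t=2:+1/96 = -1/288; 3j²(4 3 3; 2 0 -2) = Δ·Π!·Σ² = 1/462  (sign +1)
I_A²/I_B² = (5/99)/(1/462) = 70/3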